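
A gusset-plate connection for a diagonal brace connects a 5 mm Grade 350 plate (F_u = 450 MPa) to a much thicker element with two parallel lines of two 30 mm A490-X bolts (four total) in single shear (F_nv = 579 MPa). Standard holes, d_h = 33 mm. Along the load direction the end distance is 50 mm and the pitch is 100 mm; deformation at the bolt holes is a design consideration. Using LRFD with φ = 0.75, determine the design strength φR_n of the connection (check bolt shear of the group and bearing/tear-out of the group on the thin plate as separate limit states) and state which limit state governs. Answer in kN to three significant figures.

Bolt shear: A_b = π·30²/4 = 706.9 mm²; R_n = 579 × 706.9 × 4 × 1 / 1000 = 1637 kN → 0.75 × 1637 = 1230 kN.
Bearing (1.2 l_c t F_u ≤ 2.4 d t F_u): upper limit = 2.4·30·5·450 / 1000 = 162 kN.
  Edge l_c = 50 − 33/2 = 33.5 → r_n = 90.45 kN; interior l_c = 100 − 33 = 67 → r_n = 162 kN.
  R_n,bearing = 2·90.45 + 2·162 = 504.9 kN → 0.75 × 504.9 = 379 kN.
Bearing governs: 379 kN.

379 kN (bearing governs)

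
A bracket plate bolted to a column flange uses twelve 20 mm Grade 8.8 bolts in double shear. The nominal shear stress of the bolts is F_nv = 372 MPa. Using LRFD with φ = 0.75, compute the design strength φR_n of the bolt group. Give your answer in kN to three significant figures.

2100 kN

A_b = π × 20² / 4 = 314.2 mm².
R_n = F_nv · A_b · n · n_s = 372 × 314.2 × 12 × 2 / 1000 = 2805 kN.
Design strength φR_n = 0.75 × 2805 = 2100 kN.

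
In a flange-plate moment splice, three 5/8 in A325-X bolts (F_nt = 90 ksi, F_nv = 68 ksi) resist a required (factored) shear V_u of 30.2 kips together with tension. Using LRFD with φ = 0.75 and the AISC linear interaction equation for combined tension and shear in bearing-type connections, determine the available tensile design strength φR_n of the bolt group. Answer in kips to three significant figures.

40.8 kips

A_b = π·0.625²/4 = 0.3068 in²; f_rv = 30.2 / (3 × 0.3068) = 32.81 ksi.
F'_nt = 1.3 F_nt − (F_nt / φF_nv) f_rv = 1.3·90 − (90/(0.75·68))·32.81 = 59.1 ksi, capped at F_nt → F'_nt = 59.1 ksi.
R_n = F'_nt · A_b · n = 59.1 × 0.3068 × 3 = 54.39 kips.
Design strength φR_n = 0.75 × 54.39 = 40.8 kips.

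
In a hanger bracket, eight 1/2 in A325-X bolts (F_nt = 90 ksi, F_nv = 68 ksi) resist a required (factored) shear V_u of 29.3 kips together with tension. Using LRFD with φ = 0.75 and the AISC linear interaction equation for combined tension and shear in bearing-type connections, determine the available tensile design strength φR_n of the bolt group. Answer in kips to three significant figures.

99.1 kips

A_b = π·0.5²/4 = 0.1963 in²; f_rv = 29.3 / (8 × 0.1963) = 18.65 ksi.
F'_nt = 1.3 F_nt − (F_nt / φF_nv) f_rv = 1.3·90 − (90/(0.75·68))·18.65 = 84.08 ksi, capped at F_nt → F'_nt = 84.08 ksi.
R_n = F'_nt · A_b · n = 84.08 × 0.1963 × 8 = 132.1 kips.
Design strength φR_n = 0.75 × 132.1 = 99.1 kips.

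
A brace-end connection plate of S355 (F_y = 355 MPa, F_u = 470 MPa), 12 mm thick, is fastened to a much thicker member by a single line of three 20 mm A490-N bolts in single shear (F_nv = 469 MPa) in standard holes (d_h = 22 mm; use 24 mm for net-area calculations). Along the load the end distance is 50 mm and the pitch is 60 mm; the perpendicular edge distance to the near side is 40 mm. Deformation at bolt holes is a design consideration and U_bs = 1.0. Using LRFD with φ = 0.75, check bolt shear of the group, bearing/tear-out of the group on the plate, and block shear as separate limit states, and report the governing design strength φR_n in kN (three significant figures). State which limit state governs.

Bolt shear: A_b = π·20²/4 = 314.2 mm²; R_n = 469 × 314.2 × 3 × 1 / 1000 = 442 kN → 0.75 × 442 = 332 kN.
Bearing: edge l_c = 39, r_n = 264 kN; interior l_c = 38, r_n = 257.2 kN; R_n = 264 + 2·257.2 = 778.3 kN → 584 kN.
Block shear: A_gv = 2040, A_nv = 1320, A_nt = 336 mm²; R_n = min(0.6F_uA_nv, 0.6F_yA_gv) + U_bs·F_u·A_nt = 530.2 kN → 398 kN.
Bolt shear governs: 332 kN.

332 kN (bolt shear governs)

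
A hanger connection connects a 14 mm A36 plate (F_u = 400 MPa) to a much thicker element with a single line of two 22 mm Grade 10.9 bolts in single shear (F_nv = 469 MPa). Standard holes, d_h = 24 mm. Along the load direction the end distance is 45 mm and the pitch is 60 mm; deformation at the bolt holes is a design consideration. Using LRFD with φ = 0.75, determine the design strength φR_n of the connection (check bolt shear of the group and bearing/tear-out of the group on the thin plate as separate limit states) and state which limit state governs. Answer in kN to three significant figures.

267 kN (bolt shear governs)

Bolt shear: A_b = π·22²/4 = 380.1 mm²; R_n = 469 × 380.1 × 2 × 1 / 1000 = 356.6 kN → 0.75 × 356.6 = 267 kN.
Bearing (1.2 l_c t F_u ≤ 2.4 d t F_u): upper limit = 2.4·22·14·400 / 1000 = 295.7 kN.
  Edge l_c = 45 − 24/2 = 33 → r_n = 221.8 kN; interior l_c = 60 − 24 = 36 → r_n = 241.9 kN.
  R_n,bearing = 1·221.8 + 1·241.9 = 463.7 kN → 0.75 × 463.7 = 348 kN.
Bolt shear governs: 267 kN.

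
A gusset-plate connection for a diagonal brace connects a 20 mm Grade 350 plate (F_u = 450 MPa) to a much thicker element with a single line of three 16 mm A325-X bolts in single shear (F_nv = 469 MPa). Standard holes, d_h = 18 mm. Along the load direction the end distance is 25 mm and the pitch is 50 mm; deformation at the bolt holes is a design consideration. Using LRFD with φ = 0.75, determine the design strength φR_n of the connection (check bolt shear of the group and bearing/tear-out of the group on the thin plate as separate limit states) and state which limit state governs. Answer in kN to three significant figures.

212 kN (bolt shear governs)

Bolt shear: A_b = π·16²/4 = 201.1 mm²; R_n = 469 × 201.1 × 3 × 1 / 1000 = 282.9 kN → 0.75 × 282.9 = 212 kN.
Bearing (1.2 l_c t F_u ≤ 2.4 d t F_u): upper limit = 2.4·16·20·450 / 1000 = 345.6 kN.
  Edge l_c = 25 − 18/2 = 16 → r_n = 172.8 kN; interior l_c = 50 − 18 = 32 → r_n = 345.6 kN.
  R_n,bearing = 1·172.8 + 2·345.6 = 864 kN → 0.75 × 864 = 648 kN.
Bolt shear governs: 212 kN.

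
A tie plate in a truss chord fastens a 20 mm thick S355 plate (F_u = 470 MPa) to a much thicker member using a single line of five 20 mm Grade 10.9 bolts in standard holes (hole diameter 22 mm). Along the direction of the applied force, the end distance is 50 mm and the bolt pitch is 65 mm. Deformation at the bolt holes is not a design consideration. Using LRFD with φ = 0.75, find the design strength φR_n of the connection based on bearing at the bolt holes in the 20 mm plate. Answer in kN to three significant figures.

2100 kN

Per bolt r_n = 1.5 l_c t F_u ≤ 3.0 d t F_u; upper limit = 3.0 × 20 × 20 × 470 / 1000 = 564 kN.
Edge bolt: l_c = 50 − 22/2 = 39 mm → 1.5 × 39 × 20 × 470 / 1000 = 549.9 → r_n = 549.9 kN.
Interior bolts: l_c = 65 − 22 = 43 mm → 1.5 × 43 × 20 × 470 / 1000 = 606.3 → r_n = 564 kN.
R_n = 1 × 549.9 + 4 × 564 = 2806 kN.
Design strength φR_n = 0.75 × 2806 = 2100 kN.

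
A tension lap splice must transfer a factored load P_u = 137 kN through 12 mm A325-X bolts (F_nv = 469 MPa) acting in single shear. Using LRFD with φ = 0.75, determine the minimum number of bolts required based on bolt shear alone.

A_b = π·12²/4 = 113.1 mm².
Per-bolt design strength φR_n = 0.75 × 469 × 113.1 × 1 / 1000 = 39.78 kN.
n ≥ 137 / 39.78 = 3.444 → use 4 bolts.

4 bolts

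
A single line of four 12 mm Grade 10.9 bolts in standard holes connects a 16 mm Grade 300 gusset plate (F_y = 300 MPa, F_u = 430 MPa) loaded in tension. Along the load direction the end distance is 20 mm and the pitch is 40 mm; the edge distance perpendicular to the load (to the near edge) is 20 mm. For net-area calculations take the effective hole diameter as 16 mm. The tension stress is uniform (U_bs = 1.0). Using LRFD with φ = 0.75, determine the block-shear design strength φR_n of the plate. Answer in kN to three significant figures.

Shear plane L_v = 20 + 3·40 = 140 mm; A_gv = 140 × 16 = 2240 mm².
A_nv = (140 − 3.5·16) × 16 = 1344 mm².
A_nt = (20 − 0.5·16) × 16 = 192 mm².
0.6 F_u A_nv = 346.8 kN; 0.6 F_y A_gv = 403.2 kN → shear rupture governs the shear term.
R_n = 346.8 + 1.0 × 430 × 192 / 1000 = 429.3 kN.
Design strength φR_n = 0.75 × 429.3 = 322 kN.

322 kN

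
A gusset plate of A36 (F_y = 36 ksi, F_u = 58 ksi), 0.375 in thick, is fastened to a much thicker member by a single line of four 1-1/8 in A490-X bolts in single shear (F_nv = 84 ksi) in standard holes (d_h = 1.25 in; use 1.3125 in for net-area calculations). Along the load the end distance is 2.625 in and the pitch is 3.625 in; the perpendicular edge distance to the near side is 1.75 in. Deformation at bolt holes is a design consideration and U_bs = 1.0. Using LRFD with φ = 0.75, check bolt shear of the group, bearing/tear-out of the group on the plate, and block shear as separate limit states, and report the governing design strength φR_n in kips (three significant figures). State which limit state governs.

99.9 kips (block shear governs)

Bolt shear: A_b = π·1.125²/4 = 0.994 in²; R_n = 84 × 0.994 × 4 × 1 = 334 kips → 0.75 × 334 = 250 kips.
Bearing: edge l_c = 2, r_n = 52.2 kips; interior l_c = 2.375, r_n = 58.72 kips; R_n = 52.2 + 3·58.72 = 228.4 kips → 171 kips.
Block shear: A_gv = 5.062, A_nv = 3.34, A_nt = 0.4102 in²; R_n = min(0.6F_uA_nv, 0.6F_yA_gv) + U_bs·F_u·A_nt = 133.1 kips → 99.9 kips.
Block shear governs: 99.9 kips.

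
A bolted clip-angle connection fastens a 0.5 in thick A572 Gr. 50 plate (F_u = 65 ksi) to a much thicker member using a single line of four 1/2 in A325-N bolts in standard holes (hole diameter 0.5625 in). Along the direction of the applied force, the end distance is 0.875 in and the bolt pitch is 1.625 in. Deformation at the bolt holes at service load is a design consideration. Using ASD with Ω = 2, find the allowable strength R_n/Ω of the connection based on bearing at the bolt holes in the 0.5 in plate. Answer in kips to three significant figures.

Per bolt r_n = 1.2 l_c t F_u ≤ 2.4 d t F_u; upper limit = 2.4 × 0.5 × 0.5 × 65 = 39 kips.
Edge bolt: l_c = 0.875 − 0.5625/2 = 0.5938 in → 1.2 × 0.5938 × 0.5 × 65 = 23.16 → r_n = 23.16 kips.
Interior bolts: l_c = 1.625 − 0.5625 = 1.062 in → 1.2 × 1.062 × 0.5 × 65 = 41.44 → r_n = 39 kips.
R_n = 1 × 23.16 + 3 × 39 = 140.2 kips.
Allowable strength R_n/Ω = 140.2 / 2 = 70.1 kips.

70.1 kips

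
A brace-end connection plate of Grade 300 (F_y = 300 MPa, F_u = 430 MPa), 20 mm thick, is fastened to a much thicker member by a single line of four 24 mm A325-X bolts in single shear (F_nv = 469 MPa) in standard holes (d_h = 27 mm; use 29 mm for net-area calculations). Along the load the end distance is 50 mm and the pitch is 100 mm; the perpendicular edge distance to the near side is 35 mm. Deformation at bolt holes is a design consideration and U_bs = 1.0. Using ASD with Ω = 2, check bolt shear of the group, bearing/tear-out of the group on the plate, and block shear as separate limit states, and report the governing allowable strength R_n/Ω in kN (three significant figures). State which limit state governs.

Bolt shear: A_b = π·24²/4 = 452.4 mm²; R_n = 469 × 452.4 × 4 × 1 / 1000 = 848.7 kN → 848.7 / 2 = 424 kN.
Bearing: edge l_c = 36.5, r_n = 376.7 kN; interior l_c = 73, r_n = 495.4 kN; R_n = 376.7 + 3·495.4 = 1863 kN → 931 kN.
Block shear: A_gv = 7000, A_nv = 4970, A_nt = 410 mm²; R_n = min(0.6F_uA_nv, 0.6F_yA_gv) + U_bs·F_u·A_nt = 1436 kN → 718 kN.
Bolt shear governs: 424 kN.

424 kN (bolt shear governs)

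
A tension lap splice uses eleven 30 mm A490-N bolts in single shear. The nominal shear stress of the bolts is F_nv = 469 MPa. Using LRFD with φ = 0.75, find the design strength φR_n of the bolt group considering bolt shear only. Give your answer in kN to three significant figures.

2740 kN

A_b = π × 30² / 4 = 706.9 mm².
R_n = F_nv · A_b · n · n_s = 469 × 706.9 × 11 × 1 / 1000 = 3647 kN.
Design strength φR_n = 0.75 × 3647 = 2740 kN.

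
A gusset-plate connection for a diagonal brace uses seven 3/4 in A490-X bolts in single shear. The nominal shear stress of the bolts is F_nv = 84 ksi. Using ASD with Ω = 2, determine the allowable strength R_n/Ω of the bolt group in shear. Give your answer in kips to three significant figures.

A_b = π × 0.75² / 4 = 0.4418 in².
R_n = F_nv · A_b · n · n_s = 84 × 0.4418 × 7 × 1 = 259.8 kips.
Allowable strength R_n/Ω = 259.8 / 2 = 130 kips.

130 kips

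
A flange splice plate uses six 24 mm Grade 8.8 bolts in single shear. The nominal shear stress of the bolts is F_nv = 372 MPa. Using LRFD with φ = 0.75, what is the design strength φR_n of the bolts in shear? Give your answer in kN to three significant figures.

A_b = π × 24² / 4 = 452.4 mm².
R_n = F_nv · A_b · n · n_s = 372 × 452.4 × 6 × 1 / 1000 = 1010 kN.
Design strength φR_n = 0.75 × 1010 = 757 kN.

757 kN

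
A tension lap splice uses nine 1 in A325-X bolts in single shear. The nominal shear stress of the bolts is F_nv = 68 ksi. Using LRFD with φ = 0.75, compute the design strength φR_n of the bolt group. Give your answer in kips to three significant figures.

A_b = π × 1² / 4 = 0.7854 in².
R_n = F_nv · A_b · n · n_s = 68 × 0.7854 × 9 × 1 = 480.7 kips.
Design strength φR_n = 0.75 × 480.7 = 360 kips.

360 kips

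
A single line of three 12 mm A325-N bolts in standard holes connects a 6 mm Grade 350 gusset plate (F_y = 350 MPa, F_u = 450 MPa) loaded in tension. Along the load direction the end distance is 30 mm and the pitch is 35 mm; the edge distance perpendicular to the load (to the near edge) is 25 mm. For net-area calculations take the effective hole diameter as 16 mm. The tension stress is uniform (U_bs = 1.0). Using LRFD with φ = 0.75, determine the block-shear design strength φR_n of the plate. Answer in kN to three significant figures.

107 kN

Shear plane L_v = 30 + 2·35 = 100 mm; A_gv = 100 × 6 = 600 mm².
A_nv = (100 − 2.5·16) × 6 = 360 mm².
A_nt = (25 − 0.5·16) × 6 = 102 mm².
0.6 F_u A_nv = 97.2 kN; 0.6 F_y A_gv = 126 kN → shear rupture governs the shear term.
R_n = 97.2 + 1.0 × 450 × 102 / 1000 = 143.1 kN.
Design strength φR_n = 0.75 × 143.1 = 107 kN.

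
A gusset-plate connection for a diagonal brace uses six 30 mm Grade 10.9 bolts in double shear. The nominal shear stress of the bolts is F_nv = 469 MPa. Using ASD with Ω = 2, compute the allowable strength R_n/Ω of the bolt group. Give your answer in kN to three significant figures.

1990 kN

A_b = π × 30² / 4 = 706.9 mm².
R_n = F_nv · A_b · n · n_s = 469 × 706.9 × 6 × 2 / 1000 = 3978 kN.
Allowable strength R_n/Ω = 3978 / 2 = 1990 kN.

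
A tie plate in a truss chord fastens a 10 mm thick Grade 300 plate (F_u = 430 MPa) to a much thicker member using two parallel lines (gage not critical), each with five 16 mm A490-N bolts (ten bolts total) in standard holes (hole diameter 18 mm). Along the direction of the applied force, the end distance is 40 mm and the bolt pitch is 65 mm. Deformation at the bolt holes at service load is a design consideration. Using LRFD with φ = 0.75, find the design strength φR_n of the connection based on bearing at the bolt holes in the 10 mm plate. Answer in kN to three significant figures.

Per bolt r_n = 1.2 l_c t F_u ≤ 2.4 d t F_u; upper limit = 2.4 × 16 × 10 × 430 / 1000 = 165.1 kN.
Edge bolt: l_c = 40 − 18/2 = 31 mm → 1.2 × 31 × 10 × 430 / 1000 = 160 → r_n = 160 kN.
Interior bolts: l_c = 65 − 18 = 47 mm → 1.2 × 47 × 10 × 430 / 1000 = 242.5 → r_n = 165.1 kN.
R_n = 2 × 160 + 8 × 165.1 = 1641 kN.
Design strength φR_n = 0.75 × 1641 = 1230 kN.

1230 kN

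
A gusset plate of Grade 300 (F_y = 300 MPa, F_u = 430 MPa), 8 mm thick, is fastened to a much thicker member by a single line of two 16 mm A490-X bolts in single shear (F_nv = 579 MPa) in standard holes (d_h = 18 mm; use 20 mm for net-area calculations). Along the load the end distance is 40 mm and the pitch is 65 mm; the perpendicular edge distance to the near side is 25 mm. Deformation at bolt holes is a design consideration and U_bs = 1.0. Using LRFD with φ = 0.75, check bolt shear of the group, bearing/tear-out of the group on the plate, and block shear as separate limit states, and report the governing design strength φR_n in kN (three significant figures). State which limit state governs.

Bolt shear: A_b = π·16²/4 = 201.1 mm²; R_n = 579 × 201.1 × 2 × 1 / 1000 = 232.8 kN → 0.75 × 232.8 = 175 kN.
Bearing: edge l_c = 31, r_n = 128 kN; interior l_c = 47, r_n = 132.1 kN; R_n = 128 + 1·132.1 = 260.1 kN → 195 kN.
Block shear: A_gv = 840, A_nv = 600, A_nt = 120 mm²; R_n = min(0.6F_uA_nv, 0.6F_yA_gv) + U_bs·F_u·A_nt = 202.8 kN → 152 kN.
Block shear governs: 152 kN.

152 kN (block shear governs)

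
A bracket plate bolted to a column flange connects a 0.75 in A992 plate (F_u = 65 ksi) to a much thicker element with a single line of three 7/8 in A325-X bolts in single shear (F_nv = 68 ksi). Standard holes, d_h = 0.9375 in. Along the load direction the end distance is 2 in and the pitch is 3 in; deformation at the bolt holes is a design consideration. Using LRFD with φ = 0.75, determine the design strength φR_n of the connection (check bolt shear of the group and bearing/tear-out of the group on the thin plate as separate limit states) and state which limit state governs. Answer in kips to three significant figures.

92 kips (bolt shear governs)

Bolt shear: A_b = π·0.875²/4 = 0.6013 in²; R_n = 68 × 0.6013 × 3 × 1 = 122.7 kips → 0.75 × 122.7 = 92 kips.
Bearing (1.2 l_c t F_u ≤ 2.4 d t F_u): upper limit = 2.4·0.875·0.75·65 = 102.4 kips.
  Edge l_c = 2 − 0.9375/2 = 1.531 → r_n = 89.58 kips; interior l_c = 3 − 0.9375 = 2.062 → r_n = 102.4 kips.
  R_n,bearing = 1·89.58 + 2·102.4 = 294.3 kips → 0.75 × 294.3 = 221 kips.
Bolt shear governs: 92 kips.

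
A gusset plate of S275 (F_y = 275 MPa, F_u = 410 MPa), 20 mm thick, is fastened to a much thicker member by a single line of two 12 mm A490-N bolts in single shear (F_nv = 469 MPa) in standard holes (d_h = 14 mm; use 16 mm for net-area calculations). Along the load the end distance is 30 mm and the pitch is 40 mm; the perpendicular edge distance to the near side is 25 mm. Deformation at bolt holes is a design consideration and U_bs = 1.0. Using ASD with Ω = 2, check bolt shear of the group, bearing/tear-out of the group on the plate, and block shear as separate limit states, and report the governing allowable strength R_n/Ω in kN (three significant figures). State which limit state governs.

Bolt shear: A_b = π·12²/4 = 113.1 mm²; R_n = 469 × 113.1 × 2 × 1 / 1000 = 106.1 kN → 106.1 / 2 = 53 kN.
Bearing: edge l_c = 23, r_n = 226.3 kN; interior l_c = 26, r_n = 236.2 kN; R_n = 226.3 + 1·236.2 = 462.5 kN → 231 kN.
Block shear: A_gv = 1400, A_nv = 920, A_nt = 340 mm²; R_n = min(0.6F_uA_nv, 0.6F_yA_gv) + U_bs·F_u·A_nt = 365.7 kN → 183 kN.
Bolt shear governs: 53 kN.

53 kN (bolt shear governs)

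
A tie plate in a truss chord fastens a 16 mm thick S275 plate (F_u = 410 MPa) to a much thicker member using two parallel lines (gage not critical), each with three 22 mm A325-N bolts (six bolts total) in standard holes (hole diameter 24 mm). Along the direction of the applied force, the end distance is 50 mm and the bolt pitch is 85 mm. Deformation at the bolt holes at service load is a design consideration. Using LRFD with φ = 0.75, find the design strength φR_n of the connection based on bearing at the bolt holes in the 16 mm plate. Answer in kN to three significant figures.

1490 kN

Per bolt r_n = 1.2 l_c t F_u ≤ 2.4 d t F_u; upper limit = 2.4 × 22 × 16 × 410 / 1000 = 346.4 kN.
Edge bolt: l_c = 50 − 24/2 = 38 mm → 1.2 × 38 × 16 × 410 / 1000 = 299.1 → r_n = 299.1 kN.
Interior bolts: l_c = 85 − 24 = 61 mm → 1.2 × 61 × 16 × 410 / 1000 = 480.2 → r_n = 346.4 kN.
R_n = 2 × 299.1 + 4 × 346.4 = 1984 kN.
Design strength φR_n = 0.75 × 1984 = 1490 kN.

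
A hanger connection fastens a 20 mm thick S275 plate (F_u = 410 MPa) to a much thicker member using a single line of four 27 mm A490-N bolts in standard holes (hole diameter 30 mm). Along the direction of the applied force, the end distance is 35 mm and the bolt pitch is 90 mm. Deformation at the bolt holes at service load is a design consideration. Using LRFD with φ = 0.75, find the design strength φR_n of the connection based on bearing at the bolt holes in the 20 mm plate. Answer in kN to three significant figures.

Per bolt r_n = 1.2 l_c t F_u ≤ 2.4 d t F_u; upper limit = 2.4 × 27 × 20 × 410 / 1000 = 531.4 kN.
Edge bolt: l_c = 35 − 30/2 = 20 mm → 1.2 × 20 × 20 × 410 / 1000 = 196.8 → r_n = 196.8 kN.
Interior bolts: l_c = 90 − 30 = 60 mm → 1.2 × 60 × 20 × 410 / 1000 = 590.4 → r_n = 531.4 kN.
R_n = 1 × 196.8 + 3 × 531.4 = 1791 kN.
Design strength φR_n = 0.75 × 1791 = 1340 kN.

1340 kN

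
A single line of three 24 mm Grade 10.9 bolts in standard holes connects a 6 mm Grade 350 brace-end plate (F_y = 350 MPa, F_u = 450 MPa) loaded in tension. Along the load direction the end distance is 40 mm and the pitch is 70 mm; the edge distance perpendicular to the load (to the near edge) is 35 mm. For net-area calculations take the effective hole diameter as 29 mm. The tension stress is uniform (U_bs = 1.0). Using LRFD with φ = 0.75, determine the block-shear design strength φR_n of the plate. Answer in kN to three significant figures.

Shear plane L_v = 40 + 2·70 = 180 mm; A_gv = 180 × 6 = 1080 mm².
A_nv = (180 − 2.5·29) × 6 = 645 mm².
A_nt = (35 − 0.5·29) × 6 = 123 mm².
0.6 F_u A_nv = 174.2 kN; 0.6 F_y A_gv = 226.8 kN → shear rupture governs the shear term.
R_n = 174.2 + 1.0 × 450 × 123 / 1000 = 229.5 kN.
Design strength φR_n = 0.75 × 229.5 = 172 kN.

172 kN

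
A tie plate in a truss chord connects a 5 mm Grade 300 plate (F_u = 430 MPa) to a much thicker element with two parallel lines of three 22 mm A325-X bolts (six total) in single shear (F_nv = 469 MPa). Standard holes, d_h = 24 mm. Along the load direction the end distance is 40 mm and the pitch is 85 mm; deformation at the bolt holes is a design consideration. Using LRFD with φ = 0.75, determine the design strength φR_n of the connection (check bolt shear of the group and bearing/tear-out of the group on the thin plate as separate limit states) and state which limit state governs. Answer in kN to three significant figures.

449 kN (bearing governs)

Bolt shear: A_b = π·22²/4 = 380.1 mm²; R_n = 469 × 380.1 × 6 × 1 / 1000 = 1070 kN → 0.75 × 1070 = 802 kN.
Bearing (1.2 l_c t F_u ≤ 2.4 d t F_u): upper limit = 2.4·22·5·430 / 1000 = 113.5 kN.
  Edge l_c = 40 − 24/2 = 28 → r_n = 72.24 kN; interior l_c = 85 − 24 = 61 → r_n = 113.5 kN.
  R_n,bearing = 2·72.24 + 4·113.5 = 598.6 kN → 0.75 × 598.6 = 449 kN.
Bearing governs: 449 kN.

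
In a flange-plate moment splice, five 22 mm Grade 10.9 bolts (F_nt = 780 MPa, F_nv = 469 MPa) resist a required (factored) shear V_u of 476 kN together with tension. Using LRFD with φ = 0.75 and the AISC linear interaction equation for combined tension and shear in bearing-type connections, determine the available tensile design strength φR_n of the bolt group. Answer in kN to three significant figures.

654 kN

A_b = π·22²/4 = 380.1 mm²; f_rv = 476 × 1000 / (5 × 380.1) = 250.4 MPa.
F'_nt = 1.3 F_nt − (F_nt / φF_nv) f_rv = 1.3·780 − (780/(0.75·469))·250.4 = 458.7 MPa, capped at F_nt → F'_nt = 458.7 MPa.
R_n = F'_nt · A_b · n = 458.7 × 380.1 × 5 / 1000 = 871.8 kN.
Design strength φR_n = 0.75 × 871.8 = 654 kN.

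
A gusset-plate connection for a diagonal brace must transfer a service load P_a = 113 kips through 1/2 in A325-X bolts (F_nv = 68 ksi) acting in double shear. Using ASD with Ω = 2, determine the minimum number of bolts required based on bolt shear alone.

9 bolts

A_b = π·0.5²/4 = 0.1963 in².
Per-bolt allowable strength R_n/Ω = 68 × 0.1963 × 2 / 2 = 13.35 kips.
n ≥ 113 / 13.35 = 8.463 → use 9 bolts.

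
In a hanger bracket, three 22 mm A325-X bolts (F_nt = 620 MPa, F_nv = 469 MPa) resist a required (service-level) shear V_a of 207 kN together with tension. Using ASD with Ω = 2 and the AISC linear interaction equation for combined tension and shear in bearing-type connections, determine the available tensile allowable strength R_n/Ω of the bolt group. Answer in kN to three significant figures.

A_b = π·22²/4 = 380.1 mm²; f_rv = 207 × 1000 / (3 × 380.1) = 181.5 MPa.
F'_nt = 1.3 F_nt − (Ω F_nt / F_nv) f_rv = 1.3·620 − (2·620/469)·181.5 = 326.1 MPa, capped at F_nt → F'_nt = 326.1 MPa.
R_n = F'_nt · A_b · n = 326.1 × 380.1 × 3 / 1000 = 371.9 kN.
Allowable strength R_n/Ω = 371.9 / 2 = 186 kN.

186 kN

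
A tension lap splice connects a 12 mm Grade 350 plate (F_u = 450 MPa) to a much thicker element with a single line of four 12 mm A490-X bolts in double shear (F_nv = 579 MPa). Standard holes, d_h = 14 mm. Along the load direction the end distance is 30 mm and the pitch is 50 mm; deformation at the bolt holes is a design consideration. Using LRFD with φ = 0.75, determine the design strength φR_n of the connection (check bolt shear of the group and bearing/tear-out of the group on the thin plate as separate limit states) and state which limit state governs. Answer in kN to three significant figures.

Bolt shear: A_b = π·12²/4 = 113.1 mm²; R_n = 579 × 113.1 × 4 × 2 / 1000 = 523.9 kN → 0.75 × 523.9 = 393 kN.
Bearing (1.2 l_c t F_u ≤ 2.4 d t F_u): upper limit = 2.4·12·12·450 / 1000 = 155.5 kN.
  Edge l_c = 30 − 14/2 = 23 → r_n = 149 kN; interior l_c = 50 − 14 = 36 → r_n = 155.5 kN.
  R_n,bearing = 1·149 + 3·155.5 = 615.6 kN → 0.75 × 615.6 = 462 kN.
Bolt shear governs: 393 kN.

393 kN (bolt shear governs)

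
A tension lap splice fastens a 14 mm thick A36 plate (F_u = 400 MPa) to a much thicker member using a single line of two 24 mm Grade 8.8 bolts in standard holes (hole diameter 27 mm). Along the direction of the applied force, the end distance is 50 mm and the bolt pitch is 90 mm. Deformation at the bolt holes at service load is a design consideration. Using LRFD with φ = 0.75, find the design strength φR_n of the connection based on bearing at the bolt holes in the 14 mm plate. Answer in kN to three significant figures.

426 kN

Per bolt r_n = 1.2 l_c t F_u ≤ 2.4 d t F_u; upper limit = 2.4 × 24 × 14 × 400 / 1000 = 322.6 kN.
Edge bolt: l_c = 50 − 27/2 = 36.5 mm → 1.2 × 36.5 × 14 × 400 / 1000 = 245.3 → r_n = 245.3 kN.
Interior bolts: l_c = 90 − 27 = 63 mm → 1.2 × 63 × 14 × 400 / 1000 = 423.4 → r_n = 322.6 kN.
R_n = 1 × 245.3 + 1 × 322.6 = 567.8 kN.
Design strength φR_n = 0.75 × 567.8 = 426 kN.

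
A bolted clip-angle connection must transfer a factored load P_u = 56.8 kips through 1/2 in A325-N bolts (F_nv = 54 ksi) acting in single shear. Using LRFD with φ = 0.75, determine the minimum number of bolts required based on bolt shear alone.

8 bolts

A_b = π·0.5²/4 = 0.1963 in².
Per-bolt design strength φR_n = 0.75 × 54 × 0.1963 × 1 = 7.952 kips.
n ≥ 56.8 / 7.952 = 7.143 → use 8 bolts.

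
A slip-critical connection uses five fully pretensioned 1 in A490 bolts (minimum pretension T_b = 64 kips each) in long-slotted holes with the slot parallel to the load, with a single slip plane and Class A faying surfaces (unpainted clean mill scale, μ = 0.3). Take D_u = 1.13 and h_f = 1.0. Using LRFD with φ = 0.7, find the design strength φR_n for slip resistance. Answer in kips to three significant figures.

75.9 kips

R_n = μ · D_u · h_f · T_b · n_s · n_b = 0.3 × 1.13 × 1.0 × 64 × 1 × 5 = 108.5 kips.
Design strength φR_n = 0.7 × 108.5 = 75.9 kips.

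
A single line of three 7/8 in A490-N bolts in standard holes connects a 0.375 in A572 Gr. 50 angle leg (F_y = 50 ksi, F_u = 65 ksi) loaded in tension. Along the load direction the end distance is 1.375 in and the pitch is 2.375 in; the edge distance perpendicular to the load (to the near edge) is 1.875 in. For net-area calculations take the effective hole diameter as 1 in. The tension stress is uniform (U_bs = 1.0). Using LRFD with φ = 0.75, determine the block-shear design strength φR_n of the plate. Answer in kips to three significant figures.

64.9 kips

Shear plane L_v = 1.375 + 2·2.375 = 6.125 in; A_gv = 6.125 × 0.375 = 2.297 in².
A_nv = (6.125 − 2.5·1) × 0.375 = 1.359 in².
A_nt = (1.875 − 0.5·1) × 0.375 = 0.5156 in².
0.6 F_u A_nv = 53.02 kips; 0.6 F_y A_gv = 68.91 kips → shear rupture governs the shear term.
R_n = 53.02 + 1.0 × 65 × 0.5156 = 86.53 kips.
Design strength φR_n = 0.75 × 86.53 = 64.9 kips.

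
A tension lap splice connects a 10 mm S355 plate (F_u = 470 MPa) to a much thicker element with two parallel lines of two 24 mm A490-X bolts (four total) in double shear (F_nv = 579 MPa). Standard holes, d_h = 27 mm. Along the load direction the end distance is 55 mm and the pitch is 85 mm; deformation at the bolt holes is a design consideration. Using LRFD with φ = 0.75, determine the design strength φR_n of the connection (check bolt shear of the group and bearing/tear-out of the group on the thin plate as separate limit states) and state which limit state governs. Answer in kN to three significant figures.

757 kN (bearing governs)

Bolt shear: A_b = π·24²/4 = 452.4 mm²; R_n = 579 × 452.4 × 4 × 2 / 1000 = 2095 kN → 0.75 × 2095 = 1570 kN.
Bearing (1.2 l_c t F_u ≤ 2.4 d t F_u): upper limit = 2.4·24·10·470 / 1000 = 270.7 kN.
  Edge l_c = 55 − 27/2 = 41.5 → r_n = 234.1 kN; interior l_c = 85 − 27 = 58 → r_n = 270.7 kN.
  R_n,bearing = 2·234.1 + 2·270.7 = 1010 kN → 0.75 × 1010 = 757 kN.
Bearing governs: 757 kN.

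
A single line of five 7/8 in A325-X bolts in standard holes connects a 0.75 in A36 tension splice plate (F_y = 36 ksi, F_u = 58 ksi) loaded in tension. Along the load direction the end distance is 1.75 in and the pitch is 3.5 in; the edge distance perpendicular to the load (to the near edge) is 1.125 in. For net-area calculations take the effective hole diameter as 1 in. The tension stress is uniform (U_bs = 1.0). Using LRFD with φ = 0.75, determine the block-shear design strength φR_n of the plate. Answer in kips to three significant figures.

Shear plane L_v = 1.75 + 4·3.5 = 15.75 in; A_gv = 15.75 × 0.75 = 11.81 in².
A_nv = (15.75 − 4.5·1) × 0.75 = 8.438 in².
A_nt = (1.125 − 0.5·1) × 0.75 = 0.4688 in².
0.6 F_u A_nv = 293.6 kips; 0.6 F_y A_gv = 255.1 kips → shear yielding governs the shear term.
R_n = 255.1 + 1.0 × 58 × 0.4688 = 282.3 kips.
Design strength φR_n = 0.75 × 282.3 = 212 kips.

212 kips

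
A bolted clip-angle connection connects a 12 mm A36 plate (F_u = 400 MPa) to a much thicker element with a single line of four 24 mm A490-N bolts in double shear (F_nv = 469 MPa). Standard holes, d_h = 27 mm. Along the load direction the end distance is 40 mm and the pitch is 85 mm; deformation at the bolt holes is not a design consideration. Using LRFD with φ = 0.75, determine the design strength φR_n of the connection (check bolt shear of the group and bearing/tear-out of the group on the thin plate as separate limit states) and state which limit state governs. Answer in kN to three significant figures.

Bolt shear: A_b = π·24²/4 = 452.4 mm²; R_n = 469 × 452.4 × 4 × 2 / 1000 = 1697 kN → 0.75 × 1697 = 1270 kN.
Bearing (1.5 l_c t F_u ≤ 3.0 d t F_u): upper limit = 3.0·24·12·400 / 1000 = 345.6 kN.
  Edge l_c = 40 − 27/2 = 26.5 → r_n = 190.8 kN; interior l_c = 85 − 27 = 58 → r_n = 345.6 kN.
  R_n,bearing = 1·190.8 + 3·345.6 = 1228 kN → 0.75 × 1228 = 921 kN.
Bearing governs: 921 kN.

921 kN (bearing governs)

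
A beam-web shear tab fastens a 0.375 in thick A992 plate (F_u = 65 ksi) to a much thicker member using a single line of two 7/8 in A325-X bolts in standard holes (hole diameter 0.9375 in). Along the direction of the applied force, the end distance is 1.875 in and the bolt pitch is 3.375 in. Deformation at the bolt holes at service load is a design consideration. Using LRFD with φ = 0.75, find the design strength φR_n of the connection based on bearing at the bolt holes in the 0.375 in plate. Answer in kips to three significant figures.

Per bolt r_n = 1.2 l_c t F_u ≤ 2.4 d t F_u; upper limit = 2.4 × 0.875 × 0.375 × 65 = 51.19 kips.
Edge bolt: l_c = 1.875 − 0.9375/2 = 1.406 in → 1.2 × 1.406 × 0.375 × 65 = 41.13 → r_n = 41.13 kips.
Interior bolts: l_c = 3.375 − 0.9375 = 2.438 in → 1.2 × 2.438 × 0.375 × 65 = 71.3 → r_n = 51.19 kips.
R_n = 1 × 41.13 + 1 × 51.19 = 92.32 kips.
Design strength φR_n = 0.75 × 92.32 = 69.2 kips.

69.2 kips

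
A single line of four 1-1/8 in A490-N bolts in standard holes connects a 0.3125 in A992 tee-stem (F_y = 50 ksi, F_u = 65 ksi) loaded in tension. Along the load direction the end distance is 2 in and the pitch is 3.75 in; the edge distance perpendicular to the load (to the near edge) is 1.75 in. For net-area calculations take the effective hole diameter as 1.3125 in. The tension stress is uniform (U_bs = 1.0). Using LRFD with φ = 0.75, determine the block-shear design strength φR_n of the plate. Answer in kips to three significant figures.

Shear plane L_v = 2 + 3·3.75 = 13.25 in; A_gv = 13.25 × 0.3125 = 4.141 in².
A_nv = (13.25 − 3.5·1.3125) × 0.3125 = 2.705 in².
A_nt = (1.75 − 0.5·1.3125) × 0.3125 = 0.3418 in².
0.6 F_u A_nv = 105.5 kips; 0.6 F_y A_gv = 124.2 kips → shear rupture governs the shear term.
R_n = 105.5 + 1.0 × 65 × 0.3418 = 127.7 kips.
Design strength φR_n = 0.75 × 127.7 = 95.8 kips.

95.8 kips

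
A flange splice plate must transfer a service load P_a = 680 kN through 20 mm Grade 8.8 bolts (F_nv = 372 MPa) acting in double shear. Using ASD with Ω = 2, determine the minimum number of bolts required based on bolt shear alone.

A_b = π·20²/4 = 314.2 mm².
Per-bolt allowable strength R_n/Ω = 372 × 314.2 × 2 / 1000 / 2 = 116.9 kN.
n ≥ 680 / 116.9 = 5.819 → use 6 bolts.

6 bolts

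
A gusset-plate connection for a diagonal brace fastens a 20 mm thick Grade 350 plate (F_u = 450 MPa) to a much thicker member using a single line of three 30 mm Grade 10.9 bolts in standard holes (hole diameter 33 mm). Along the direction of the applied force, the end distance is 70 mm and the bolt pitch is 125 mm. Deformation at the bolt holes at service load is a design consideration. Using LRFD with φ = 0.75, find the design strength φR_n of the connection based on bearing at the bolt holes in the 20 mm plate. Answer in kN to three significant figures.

Per bolt r_n = 1.2 l_c t F_u ≤ 2.4 d t F_u; upper limit = 2.4 × 30 × 20 × 450 / 1000 = 648 kN.
Edge bolt: l_c = 70 − 33/2 = 53.5 mm → 1.2 × 53.5 × 20 × 450 / 1000 = 577.8 → r_n = 577.8 kN.
Interior bolts: l_c = 125 − 33 = 92 mm → 1.2 × 92 × 20 × 450 / 1000 = 993.6 → r_n = 648 kN.
R_n = 1 × 577.8 + 2 × 648 = 1874 kN.
Design strength φR_n = 0.75 × 1874 = 1410 kN.

1410 kN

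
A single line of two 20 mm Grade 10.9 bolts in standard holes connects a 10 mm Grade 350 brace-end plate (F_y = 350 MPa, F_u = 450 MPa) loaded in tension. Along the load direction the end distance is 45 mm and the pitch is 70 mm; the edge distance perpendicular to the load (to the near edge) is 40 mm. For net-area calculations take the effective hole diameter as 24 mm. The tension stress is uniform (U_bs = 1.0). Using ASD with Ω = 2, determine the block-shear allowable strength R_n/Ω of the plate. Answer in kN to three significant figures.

Shear plane L_v = 45 + 1·70 = 115 mm; A_gv = 115 × 10 = 1150 mm².
A_nv = (115 − 1.5·24) × 10 = 790 mm².
A_nt = (40 − 0.5·24) × 10 = 280 mm².
0.6 F_u A_nv = 213.3 kN; 0.6 F_y A_gv = 241.5 kN → shear rupture governs the shear term.
R_n = 213.3 + 1.0 × 450 × 280 / 1000 = 339.3 kN.
Allowable strength R_n/Ω = 339.3 / 2 = 170 kN.

170 kN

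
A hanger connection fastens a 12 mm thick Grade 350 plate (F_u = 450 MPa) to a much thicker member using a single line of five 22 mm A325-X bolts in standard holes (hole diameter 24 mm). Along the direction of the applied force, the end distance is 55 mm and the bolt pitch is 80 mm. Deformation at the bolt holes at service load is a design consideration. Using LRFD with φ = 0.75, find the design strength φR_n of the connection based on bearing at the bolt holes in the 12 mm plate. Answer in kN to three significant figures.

Per bolt r_n = 1.2 l_c t F_u ≤ 2.4 d t F_u; upper limit = 2.4 × 22 × 12 × 450 / 1000 = 285.1 kN.
Edge bolt: l_c = 55 − 24/2 = 43 mm → 1.2 × 43 × 12 × 450 / 1000 = 278.6 → r_n = 278.6 kN.
Interior bolts: l_c = 80 − 24 = 56 mm → 1.2 × 56 × 12 × 450 / 1000 = 362.9 → r_n = 285.1 kN.
R_n = 1 × 278.6 + 4 × 285.1 = 1419 kN.
Design strength φR_n = 0.75 × 1419 = 1060 kN.

1060 kN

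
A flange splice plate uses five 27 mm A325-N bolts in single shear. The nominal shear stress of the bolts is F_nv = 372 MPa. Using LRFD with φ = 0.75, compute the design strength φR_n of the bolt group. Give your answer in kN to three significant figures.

799 kN

A_b = π × 27² / 4 = 572.6 mm².
R_n = F_nv · A_b · n · n_s = 372 × 572.6 × 5 × 1 / 1000 = 1065 kN.
Design strength φR_n = 0.75 × 1065 = 799 kN.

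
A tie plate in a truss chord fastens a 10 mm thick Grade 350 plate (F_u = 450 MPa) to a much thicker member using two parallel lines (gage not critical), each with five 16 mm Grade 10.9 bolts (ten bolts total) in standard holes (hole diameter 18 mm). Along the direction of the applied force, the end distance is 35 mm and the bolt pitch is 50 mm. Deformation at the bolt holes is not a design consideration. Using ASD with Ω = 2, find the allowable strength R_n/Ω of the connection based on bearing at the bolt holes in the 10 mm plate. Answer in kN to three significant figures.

1040 kN

Per bolt r_n = 1.5 l_c t F_u ≤ 3.0 d t F_u; upper limit = 3.0 × 16 × 10 × 450 / 1000 = 216 kN.
Edge bolt: l_c = 35 − 18/2 = 26 mm → 1.5 × 26 × 10 × 450 / 1000 = 175.5 → r_n = 175.5 kN.
Interior bolts: l_c = 50 − 18 = 32 mm → 1.5 × 32 × 10 × 450 / 1000 = 216 → r_n = 216 kN.
R_n = 2 × 175.5 + 8 × 216 = 2079 kN.
Allowable strength R_n/Ω = 2079 / 2 = 1040 kN.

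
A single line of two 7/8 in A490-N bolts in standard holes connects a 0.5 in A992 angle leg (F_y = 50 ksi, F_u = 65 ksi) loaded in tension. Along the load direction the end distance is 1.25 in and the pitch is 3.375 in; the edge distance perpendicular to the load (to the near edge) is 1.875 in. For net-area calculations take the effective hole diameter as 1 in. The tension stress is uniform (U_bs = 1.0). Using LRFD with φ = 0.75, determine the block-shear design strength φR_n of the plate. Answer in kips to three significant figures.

Shear plane L_v = 1.25 + 1·3.375 = 4.625 in; A_gv = 4.625 × 0.5 = 2.312 in².
A_nv = (4.625 − 1.5·1) × 0.5 = 1.562 in².
A_nt = (1.875 − 0.5·1) × 0.5 = 0.6875 in².
0.6 F_u A_nv = 60.94 kips; 0.6 F_y A_gv = 69.38 kips → shear rupture governs the shear term.
R_n = 60.94 + 1.0 × 65 × 0.6875 = 105.6 kips.
Design strength φR_n = 0.75 × 105.6 = 79.2 kips.

79.2 kips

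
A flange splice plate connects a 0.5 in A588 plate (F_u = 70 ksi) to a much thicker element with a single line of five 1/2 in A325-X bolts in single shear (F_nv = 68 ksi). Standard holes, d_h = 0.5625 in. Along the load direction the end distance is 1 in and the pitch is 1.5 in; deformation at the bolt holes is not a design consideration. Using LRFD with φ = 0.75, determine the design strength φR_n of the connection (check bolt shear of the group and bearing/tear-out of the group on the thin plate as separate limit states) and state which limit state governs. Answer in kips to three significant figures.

50.1 kips (bolt shear governs)

Bolt shear: A_b = π·0.5²/4 = 0.1963 in²; R_n = 68 × 0.1963 × 5 × 1 = 66.76 kips → 0.75 × 66.76 = 50.1 kips.
Bearing (1.5 l_c t F_u ≤ 3.0 d t F_u): upper limit = 3.0·0.5·0.5·70 = 52.5 kips.
  Edge l_c = 1 − 0.5625/2 = 0.7188 → r_n = 37.73 kips; interior l_c = 1.5 − 0.5625 = 0.9375 → r_n = 49.22 kips.
  R_n,bearing = 1·37.73 + 4·49.22 = 234.6 kips → 0.75 × 234.6 = 176 kips.
Bolt shear governs: 50.1 kips.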